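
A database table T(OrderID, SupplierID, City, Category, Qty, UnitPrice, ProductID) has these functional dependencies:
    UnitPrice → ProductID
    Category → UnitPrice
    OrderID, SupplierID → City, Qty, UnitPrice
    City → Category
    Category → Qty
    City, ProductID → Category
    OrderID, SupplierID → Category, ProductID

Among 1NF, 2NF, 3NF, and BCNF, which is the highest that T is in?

2NF

Candidate key: {OrderID, SupplierID}. Prime attributes: {OrderID, SupplierID}.
UnitPrice → ProductID breaks BCNF: {UnitPrice}⁺ = {ProductID, UnitPrice}, so {UnitPrice} is not a superkey.
UnitPrice → ProductID determines the non-prime attribute {ProductID} from a non-superkey — 3NF is violated.
No proper subset of a key has a non-prime attribute in its closure, so there is no partial dependency; 2NF holds.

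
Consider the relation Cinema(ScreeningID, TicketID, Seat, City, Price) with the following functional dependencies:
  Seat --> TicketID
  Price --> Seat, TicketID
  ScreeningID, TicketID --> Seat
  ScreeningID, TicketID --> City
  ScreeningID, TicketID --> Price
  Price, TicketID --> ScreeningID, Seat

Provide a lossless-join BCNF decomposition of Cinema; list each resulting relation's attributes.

Candidate keys of the original relation: {Price}, {ScreeningID, Seat}, {ScreeningID, TicketID}.
In {City, Price, ScreeningID, Seat, TicketID}, {Seat} is not a superkey ({Seat}⁺ restricted to this set is {Seat, TicketID}), so split on Seat --> TicketID into {Seat, TicketID} and {City, Price, ScreeningID, Seat}.
{Seat, TicketID} is in BCNF.
{City, Price, ScreeningID, Seat} is in BCNF.

{City, Price, ScreeningID, Seat}; {Seat, TicketID}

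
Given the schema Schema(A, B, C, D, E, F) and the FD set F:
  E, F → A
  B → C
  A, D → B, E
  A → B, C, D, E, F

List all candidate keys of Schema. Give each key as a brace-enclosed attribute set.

{A}⁺ = {A, B, C, D, E, F} — all of the relation — so {A} is a candidate key.
{E, F}⁺ = {A, B, C, D, E, F} — all of the relation — so {E, F} is a candidate key.
These are minimal and exhaustive — every other superkey contains one of them.

{A}, {E, F}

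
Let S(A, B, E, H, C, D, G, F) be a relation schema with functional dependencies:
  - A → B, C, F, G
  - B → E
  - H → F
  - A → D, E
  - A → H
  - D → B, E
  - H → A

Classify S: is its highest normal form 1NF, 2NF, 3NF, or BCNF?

2NF

Candidate keys: {A}, {H}. Prime attributes: {A, H}.
B → E: {B}⁺ = {B, E}, which is not all of the attributes, so the left side is not a superkey — BCNF is violated.
B → E has non-prime {E} on the right and a non-superkey on the left, so 3NF fails.
All keys have size 1, which rules out partial dependencies — 2NF is satisfied.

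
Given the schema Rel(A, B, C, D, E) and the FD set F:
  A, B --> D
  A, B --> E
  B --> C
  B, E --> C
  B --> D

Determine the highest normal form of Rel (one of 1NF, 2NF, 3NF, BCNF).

1NF

Candidate key: {A, B}. Prime attributes: {A, B}.
B --> C: {B}⁺ = {B, C, D}, which is not all of the attributes, so the left side is not a superkey — BCNF is violated.
B --> C has non-prime {C} on the right and a non-superkey on the left, so 3NF fails.
The proper key subset {B} of {A, B} determines non-prime {C, D}, so the relation is not even in 2NF.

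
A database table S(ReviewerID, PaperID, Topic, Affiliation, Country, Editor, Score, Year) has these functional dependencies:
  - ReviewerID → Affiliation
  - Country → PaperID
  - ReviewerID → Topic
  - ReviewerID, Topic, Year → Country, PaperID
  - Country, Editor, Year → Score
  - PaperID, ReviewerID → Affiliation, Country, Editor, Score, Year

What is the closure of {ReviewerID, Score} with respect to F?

Start with {ReviewerID, Score}.
ReviewerID → Affiliation applies; add {Affiliation} → now {Affiliation, ReviewerID, Score}.
ReviewerID → Topic applies; add {Topic} → now {Affiliation, ReviewerID, Score, Topic}.
No further FD applies.

{Affiliation, ReviewerID, Score, Topic}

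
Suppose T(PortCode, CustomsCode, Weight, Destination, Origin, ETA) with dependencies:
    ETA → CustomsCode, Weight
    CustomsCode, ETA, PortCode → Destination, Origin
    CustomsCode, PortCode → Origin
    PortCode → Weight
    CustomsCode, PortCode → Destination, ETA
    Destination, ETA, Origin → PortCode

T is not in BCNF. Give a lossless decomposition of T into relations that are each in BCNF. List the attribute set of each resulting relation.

Candidate keys of the original relation: {CustomsCode, PortCode}, {Destination, ETA, Origin}, {ETA, PortCode}.
Within {CustomsCode, Destination, ETA, Origin, PortCode, Weight}: {ETA}⁺ ∩ {CustomsCode, Destination, ETA, Origin, PortCode, Weight} = {CustomsCode, ETA, Weight}, not the whole set, so ETA → CustomsCode, Weight violates BCNF; decompose into {CustomsCode, ETA, Weight} and {Destination, ETA, Origin, PortCode}.
{CustomsCode, ETA, Weight} is in BCNF.
{Destination, ETA, Origin, PortCode} is in BCNF.

{CustomsCode, ETA, Weight}; {Destination, ETA, Origin, PortCode}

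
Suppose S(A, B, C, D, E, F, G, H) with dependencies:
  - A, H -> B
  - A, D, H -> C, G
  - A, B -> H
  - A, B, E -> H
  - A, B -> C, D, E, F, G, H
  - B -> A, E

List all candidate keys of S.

{B} is a candidate key since {B}⁺ = {A, B, C, D, E, F, G, H} covers every attribute.
{A, H} is a candidate key since {A, H}⁺ = {A, B, C, D, E, F, G, H} covers every attribute.
Any other superkey properly contains one of these, so there are no further candidate keys.

{A, H}, {B}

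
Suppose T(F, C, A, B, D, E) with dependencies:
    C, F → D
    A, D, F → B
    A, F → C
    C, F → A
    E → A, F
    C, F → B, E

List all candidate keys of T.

{E}⁺ = {A, B, C, D, E, F} — all of the relation — so {E} is a candidate key.
{A, F}⁺ = {A, B, C, D, E, F} — all of the relation — so {A, F} is a candidate key.
{C, F}⁺ = {A, B, C, D, E, F} — all of the relation — so {C, F} is a candidate key.
These are minimal and exhaustive — every other superkey contains one of them.

{A, F}, {C, F}, {E}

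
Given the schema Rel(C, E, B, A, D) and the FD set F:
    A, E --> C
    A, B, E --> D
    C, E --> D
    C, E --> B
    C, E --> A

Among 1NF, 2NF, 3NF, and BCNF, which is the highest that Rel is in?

Candidate keys: {A, E}, {C, E}. Prime attributes: {A, C, E}.
Every FD has a superkey on the left, so the relation is in BCNF.

BCNF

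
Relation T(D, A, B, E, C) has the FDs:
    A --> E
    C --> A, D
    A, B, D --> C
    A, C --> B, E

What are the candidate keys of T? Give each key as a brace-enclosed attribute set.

Closure of {C} is {A, B, C, D, E}, the whole schema; {C} is a candidate key.
Closure of {A, B, D} is {A, B, C, D, E}, the whole schema; {A, B, D} is a candidate key.
Any other superkey properly contains one of these, so there are no further candidate keys.

{A, B, D}, {C}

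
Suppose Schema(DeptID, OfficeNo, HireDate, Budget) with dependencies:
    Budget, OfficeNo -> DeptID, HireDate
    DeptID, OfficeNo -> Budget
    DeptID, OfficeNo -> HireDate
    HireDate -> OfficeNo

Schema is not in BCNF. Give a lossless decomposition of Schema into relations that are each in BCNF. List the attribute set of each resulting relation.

{Budget, DeptID, HireDate}; {HireDate, OfficeNo}

Candidate keys of the original relation: {Budget, HireDate}, {Budget, OfficeNo}, {DeptID, HireDate}, {DeptID, OfficeNo}.
In {Budget, DeptID, HireDate, OfficeNo}, {HireDate} is not a superkey ({HireDate}⁺ restricted to this set is {HireDate, OfficeNo}), so split on HireDate -> OfficeNo into {HireDate, OfficeNo} and {Budget, DeptID, HireDate}.
{HireDate, OfficeNo}: every determinant is a superkey — BCNF.
{Budget, DeptID, HireDate}: every determinant is a superkey — BCNF.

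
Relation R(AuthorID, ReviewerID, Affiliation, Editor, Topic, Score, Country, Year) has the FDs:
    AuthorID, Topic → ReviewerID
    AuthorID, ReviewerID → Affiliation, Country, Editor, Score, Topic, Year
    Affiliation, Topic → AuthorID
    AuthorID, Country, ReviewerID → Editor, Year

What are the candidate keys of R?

{Affiliation, Topic}, {AuthorID, ReviewerID}, {AuthorID, Topic}

{Affiliation, Topic} is a candidate key since {Affiliation, Topic}⁺ = {Affiliation, AuthorID, Country, Editor, ReviewerID, Score, Topic, Year} covers every attribute.
{AuthorID, ReviewerID} is a candidate key since {AuthorID, ReviewerID}⁺ = {Affiliation, AuthorID, Country, Editor, ReviewerID, Score, Topic, Year} covers every attribute.
{AuthorID, Topic} is a candidate key since {AuthorID, Topic}⁺ = {Affiliation, AuthorID, Country, Editor, ReviewerID, Score, Topic, Year} covers every attribute.
No proper subset of any of these is a key, and no other minimal superkey exists.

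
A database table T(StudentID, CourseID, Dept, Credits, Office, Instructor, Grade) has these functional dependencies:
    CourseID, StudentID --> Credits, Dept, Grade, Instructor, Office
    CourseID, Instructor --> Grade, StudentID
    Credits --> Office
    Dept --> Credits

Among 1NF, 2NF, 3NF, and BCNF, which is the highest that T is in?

Candidate keys: {CourseID, Instructor}, {CourseID, StudentID}. Prime attributes: {CourseID, Instructor, StudentID}.
Credits --> Office: {Credits}⁺ = {Credits, Office}, which is not all of the attributes, so the left side is not a superkey — BCNF is violated.
Because {Office} is non-prime and the left side of Credits --> Office is not a superkey, the relation is not in 3NF.
No non-prime attribute depends on a proper subset of any candidate key, so 2NF holds.

2NF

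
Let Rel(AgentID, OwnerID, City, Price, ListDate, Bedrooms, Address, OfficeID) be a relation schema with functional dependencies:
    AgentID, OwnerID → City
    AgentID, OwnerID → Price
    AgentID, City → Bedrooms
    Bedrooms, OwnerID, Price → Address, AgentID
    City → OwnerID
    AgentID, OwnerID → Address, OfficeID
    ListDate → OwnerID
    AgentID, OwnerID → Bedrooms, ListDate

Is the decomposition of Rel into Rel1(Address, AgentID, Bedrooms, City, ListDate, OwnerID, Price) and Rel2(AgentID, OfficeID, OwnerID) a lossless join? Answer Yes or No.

Common attributes: {AgentID, OwnerID}; their closure is {Address, AgentID, Bedrooms, City, ListDate, OfficeID, OwnerID, Price}.
This includes all of Rel1, so the common attributes are a superkey of Rel1 — the join is lossless.

Yes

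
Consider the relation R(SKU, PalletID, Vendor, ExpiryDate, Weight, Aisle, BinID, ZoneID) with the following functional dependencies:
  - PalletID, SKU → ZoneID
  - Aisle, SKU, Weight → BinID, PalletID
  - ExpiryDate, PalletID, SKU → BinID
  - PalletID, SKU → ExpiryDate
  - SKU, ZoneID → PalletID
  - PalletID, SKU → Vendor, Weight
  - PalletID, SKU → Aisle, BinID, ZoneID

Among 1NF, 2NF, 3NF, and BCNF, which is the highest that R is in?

BCNF

Candidate keys: {Aisle, SKU, Weight}, {PalletID, SKU}, {SKU, ZoneID}. Prime attributes: {Aisle, PalletID, SKU, Weight, ZoneID}.
Every FD has a superkey on the left, so the relation is in BCNF.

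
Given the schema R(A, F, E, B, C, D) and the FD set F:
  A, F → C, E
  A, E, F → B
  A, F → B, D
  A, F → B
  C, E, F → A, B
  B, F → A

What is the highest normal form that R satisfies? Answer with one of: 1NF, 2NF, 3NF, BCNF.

BCNF

Candidate keys: {A, F}, {B, F}, {C, E, F}. Prime attributes: {A, B, C, E, F}.
Every FD has a superkey on the left, so the relation is in BCNF.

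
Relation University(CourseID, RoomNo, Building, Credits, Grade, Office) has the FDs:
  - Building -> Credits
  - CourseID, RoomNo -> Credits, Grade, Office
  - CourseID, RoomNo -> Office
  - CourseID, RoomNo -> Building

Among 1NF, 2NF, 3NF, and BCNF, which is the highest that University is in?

2NF

Candidate key: {CourseID, RoomNo}. Prime attributes: {CourseID, RoomNo}.
For Building -> Credits we have {Building}⁺ = {Building, Credits}; {Building} is not a superkey, so BCNF fails.
Building -> Credits has non-prime {Credits} on the right and a non-superkey on the left, so 3NF fails.
Checking every proper subset of each key, none determines a non-prime attribute — 2NF is satisfied.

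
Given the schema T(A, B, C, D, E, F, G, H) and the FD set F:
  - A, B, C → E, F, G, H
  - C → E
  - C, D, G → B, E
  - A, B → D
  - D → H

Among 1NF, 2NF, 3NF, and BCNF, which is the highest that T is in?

Candidate keys: {A, B, C}, {A, C, D, G}. Prime attributes: {A, B, C, D, G}.
C → E: {C}⁺ = {C, E}, which is not all of the attributes, so the left side is not a superkey — BCNF is violated.
Because {E} is non-prime and the left side of C → E is not a superkey, the relation is not in 3NF.
The proper key subset {C} of {A, B, C} determines non-prime {E}, so the relation is not even in 2NF.

1NF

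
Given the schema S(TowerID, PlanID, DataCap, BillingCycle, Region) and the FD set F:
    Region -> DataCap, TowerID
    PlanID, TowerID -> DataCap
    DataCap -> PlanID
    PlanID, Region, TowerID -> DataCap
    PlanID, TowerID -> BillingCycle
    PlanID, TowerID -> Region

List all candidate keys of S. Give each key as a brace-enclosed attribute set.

{DataCap, TowerID}, {PlanID, TowerID}, {Region}

{Region} is a candidate key since {Region}⁺ = {BillingCycle, DataCap, PlanID, Region, TowerID} covers every attribute.
{DataCap, TowerID} is a candidate key since {DataCap, TowerID}⁺ = {BillingCycle, DataCap, PlanID, Region, TowerID} covers every attribute.
{PlanID, TowerID} is a candidate key since {PlanID, TowerID}⁺ = {BillingCycle, DataCap, PlanID, Region, TowerID} covers every attribute.
Any other superkey properly contains one of these, so there are no further candidate keys.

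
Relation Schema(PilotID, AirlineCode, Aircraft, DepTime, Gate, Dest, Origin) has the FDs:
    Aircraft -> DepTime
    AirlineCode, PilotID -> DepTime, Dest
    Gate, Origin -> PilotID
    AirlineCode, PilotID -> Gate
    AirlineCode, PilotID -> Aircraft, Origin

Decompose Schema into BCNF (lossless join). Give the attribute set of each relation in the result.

Candidate keys of the original relation: {AirlineCode, Gate, Origin}, {AirlineCode, PilotID}.
Within {Aircraft, AirlineCode, DepTime, Dest, Gate, Origin, PilotID}: {Aircraft}⁺ ∩ {Aircraft, AirlineCode, DepTime, Dest, Gate, Origin, PilotID} = {Aircraft, DepTime}, not the whole set, so Aircraft -> DepTime violates BCNF; decompose into {Aircraft, DepTime} and {Aircraft, AirlineCode, Dest, Gate, Origin, PilotID}.
{Aircraft, DepTime} is in BCNF.
Within {Aircraft, AirlineCode, Dest, Gate, Origin, PilotID}: {Gate, Origin}⁺ ∩ {Aircraft, AirlineCode, Dest, Gate, Origin, PilotID} = {Gate, Origin, PilotID}, not the whole set, so Gate, Origin -> PilotID violates BCNF; decompose into {Gate, Origin, PilotID} and {Aircraft, AirlineCode, Dest, Gate, Origin}.
{Gate, Origin, PilotID} is in BCNF.
{Aircraft, AirlineCode, Dest, Gate, Origin} is in BCNF.

{Aircraft, AirlineCode, Dest, Gate, Origin}; {Aircraft, DepTime}; {Gate, Origin, PilotID}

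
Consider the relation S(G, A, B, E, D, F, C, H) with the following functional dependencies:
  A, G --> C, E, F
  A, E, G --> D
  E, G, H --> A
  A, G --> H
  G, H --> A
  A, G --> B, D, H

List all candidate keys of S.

Attributes never on any right-hand side: {G} — every candidate key must contain it.
{A, G}⁺ = {A, B, C, D, E, F, G, H}, which is every attribute, so {A, G} is a candidate key.
{G, H}⁺ = {A, B, C, D, E, F, G, H}, which is every attribute, so {G, H} is a candidate key.
No proper subset of any of these is a key, and no other minimal superkey exists.

{A, G}, {G, H}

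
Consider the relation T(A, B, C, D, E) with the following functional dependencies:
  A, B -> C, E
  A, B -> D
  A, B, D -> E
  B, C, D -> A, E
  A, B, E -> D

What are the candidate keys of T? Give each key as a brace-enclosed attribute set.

No FD produces {B}, so it must be in every candidate key.
{A, B}⁺ = {A, B, C, D, E} — all of the relation — so {A, B} is a candidate key.
{B, C, D}⁺ = {A, B, C, D, E} — all of the relation — so {B, C, D} is a candidate key.
These are minimal and exhaustive — every other superkey contains one of them.

{A, B}, {B, C, D}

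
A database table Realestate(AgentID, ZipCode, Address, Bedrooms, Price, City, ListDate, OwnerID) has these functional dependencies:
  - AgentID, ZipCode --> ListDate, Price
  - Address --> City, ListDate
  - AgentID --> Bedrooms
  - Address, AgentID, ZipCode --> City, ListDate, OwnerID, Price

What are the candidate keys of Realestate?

{Address, AgentID, ZipCode}

Attributes never on any right-hand side: {Address, AgentID, ZipCode} — every candidate key must contain all of them.
Closure of {Address, AgentID, ZipCode} is {Address, AgentID, Bedrooms, City, ListDate, OwnerID, Price, ZipCode}, the whole schema; {Address, AgentID, ZipCode} is a candidate key.
No smaller or unrelated set reaches every attribute, so there are no other keys.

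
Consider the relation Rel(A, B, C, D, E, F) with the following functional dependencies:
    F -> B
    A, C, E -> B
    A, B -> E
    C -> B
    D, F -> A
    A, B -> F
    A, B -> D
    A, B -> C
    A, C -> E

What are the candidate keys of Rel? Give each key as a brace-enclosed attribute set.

{A, B}⁺ = {A, B, C, D, E, F} — all of the relation — so {A, B} is a candidate key.
{A, C}⁺ = {A, B, C, D, E, F} — all of the relation — so {A, C} is a candidate key.
{A, F}⁺ = {A, B, C, D, E, F} — all of the relation — so {A, F} is a candidate key.
{D, F}⁺ = {A, B, C, D, E, F} — all of the relation — so {D, F} is a candidate key.
No proper subset of any of these is a key, and no other minimal superkey exists.

{A, B}, {A, C}, {A, F}, {D, F}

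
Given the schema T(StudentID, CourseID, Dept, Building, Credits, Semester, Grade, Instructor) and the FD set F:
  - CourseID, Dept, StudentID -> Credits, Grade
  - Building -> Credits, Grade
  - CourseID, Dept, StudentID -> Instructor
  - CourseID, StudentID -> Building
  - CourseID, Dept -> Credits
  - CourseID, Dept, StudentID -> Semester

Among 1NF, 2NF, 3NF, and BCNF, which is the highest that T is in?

1NF

Candidate key: {CourseID, Dept, StudentID}. Prime attributes: {CourseID, Dept, StudentID}.
For Building -> Credits, Grade we have {Building}⁺ = {Building, Credits, Grade}; {Building} is not a superkey, so BCNF fails.
Building -> Credits, Grade has non-prime {Credits, Grade} on the right and a non-superkey on the left, so 3NF fails.
The proper key subset {CourseID, Dept} of {CourseID, Dept, StudentID} determines non-prime {Credits}, so the relation is not even in 2NF.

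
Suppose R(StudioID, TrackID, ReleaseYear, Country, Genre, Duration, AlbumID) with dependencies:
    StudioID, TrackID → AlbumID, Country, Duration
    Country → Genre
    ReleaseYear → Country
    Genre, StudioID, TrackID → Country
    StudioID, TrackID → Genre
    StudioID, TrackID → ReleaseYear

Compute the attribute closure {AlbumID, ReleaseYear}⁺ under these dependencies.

{AlbumID, Country, Genre, ReleaseYear}

Start with {AlbumID, ReleaseYear}.
ReleaseYear → Country applies; add {Country} → now {AlbumID, Country, ReleaseYear}.
Country → Genre applies; add {Genre} → now {AlbumID, Country, Genre, ReleaseYear}.
No further FD applies.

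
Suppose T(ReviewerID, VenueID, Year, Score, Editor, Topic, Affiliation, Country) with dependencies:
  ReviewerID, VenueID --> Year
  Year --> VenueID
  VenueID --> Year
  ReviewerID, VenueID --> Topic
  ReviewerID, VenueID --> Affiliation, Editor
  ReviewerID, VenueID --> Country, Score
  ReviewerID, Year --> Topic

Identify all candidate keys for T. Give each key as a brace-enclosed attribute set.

{ReviewerID, VenueID}, {ReviewerID, Year}

Attributes never on any right-hand side: {ReviewerID} — every candidate key must contain it.
{ReviewerID, VenueID}⁺ = {Affiliation, Country, Editor, ReviewerID, Score, Topic, VenueID, Year} — all of the relation — so {ReviewerID, VenueID} is a candidate key.
{ReviewerID, Year}⁺ = {Affiliation, Country, Editor, ReviewerID, Score, Topic, VenueID, Year} — all of the relation — so {ReviewerID, Year} is a candidate key.
Any other superkey properly contains one of these, so there are no further candidate keys.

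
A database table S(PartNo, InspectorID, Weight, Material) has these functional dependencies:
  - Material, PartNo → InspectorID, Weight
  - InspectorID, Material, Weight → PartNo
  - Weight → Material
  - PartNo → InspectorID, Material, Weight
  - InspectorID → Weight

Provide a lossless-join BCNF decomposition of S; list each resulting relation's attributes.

{InspectorID, PartNo, Weight}; {Material, Weight}

Candidate keys of the original relation: {InspectorID}, {PartNo}.
{InspectorID, Material, PartNo, Weight}: {Weight} determines {Material, Weight} here but is not a superkey — split on Weight → Material, giving {Material, Weight} and {InspectorID, PartNo, Weight}.
{Material, Weight} is in BCNF.
{InspectorID, PartNo, Weight} is in BCNF.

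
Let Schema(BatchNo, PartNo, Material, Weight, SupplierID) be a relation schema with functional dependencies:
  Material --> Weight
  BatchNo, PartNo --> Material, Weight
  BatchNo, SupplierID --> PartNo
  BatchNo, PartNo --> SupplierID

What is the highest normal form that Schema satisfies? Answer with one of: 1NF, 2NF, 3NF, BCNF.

Candidate keys: {BatchNo, PartNo}, {BatchNo, SupplierID}. Prime attributes: {BatchNo, PartNo, SupplierID}.
For Material --> Weight we have {Material}⁺ = {Material, Weight}; {Material} is not a superkey, so BCNF fails.
Material --> Weight has non-prime {Weight} on the right and a non-superkey on the left, so 3NF fails.
Checking every proper subset of each key, none determines a non-prime attribute — 2NF is satisfied.

2NF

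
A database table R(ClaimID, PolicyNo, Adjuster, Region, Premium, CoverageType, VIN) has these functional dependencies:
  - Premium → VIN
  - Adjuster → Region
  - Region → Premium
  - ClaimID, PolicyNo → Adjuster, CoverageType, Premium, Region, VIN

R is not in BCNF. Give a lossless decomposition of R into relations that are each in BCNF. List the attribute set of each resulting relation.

Candidate key of the original relation: {ClaimID, PolicyNo}.
Within {Adjuster, ClaimID, CoverageType, PolicyNo, Premium, Region, VIN}: {Premium}⁺ ∩ {Adjuster, ClaimID, CoverageType, PolicyNo, Premium, Region, VIN} = {Premium, VIN}, not the whole set, so Premium → VIN violates BCNF; decompose into {Premium, VIN} and {Adjuster, ClaimID, CoverageType, PolicyNo, Premium, Region}.
{Premium, VIN}: every determinant is a superkey — BCNF.
Within {Adjuster, ClaimID, CoverageType, PolicyNo, Premium, Region}: {Adjuster}⁺ ∩ {Adjuster, ClaimID, CoverageType, PolicyNo, Premium, Region} = {Adjuster, Premium, Region}, not the whole set, so Adjuster → Premium, Region violates BCNF; decompose into {Adjuster, Premium, Region} and {Adjuster, ClaimID, CoverageType, PolicyNo}.
Within {Adjuster, Premium, Region}: {Region}⁺ ∩ {Adjuster, Premium, Region} = {Premium, Region}, not the whole set, so Region → Premium violates BCNF; decompose into {Premium, Region} and {Adjuster, Region}.
{Premium, Region}: every determinant is a superkey — BCNF.
{Adjuster, Region}: every determinant is a superkey — BCNF.
{Adjuster, ClaimID, CoverageType, PolicyNo}: every determinant is a superkey — BCNF.

{Adjuster, ClaimID, CoverageType, PolicyNo}; {Adjuster, Region}; {Premium, Region}; {Premium, VIN}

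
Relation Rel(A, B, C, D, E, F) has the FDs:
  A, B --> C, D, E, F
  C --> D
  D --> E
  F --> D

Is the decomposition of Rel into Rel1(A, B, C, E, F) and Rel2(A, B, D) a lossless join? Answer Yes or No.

Common attributes: {A, B}; their closure is {A, B, C, D, E, F}.
Since Rel1 ⊆ {A, B, C, D, E, F}, the intersection is a superkey of Rel1; the decomposition is lossless.

Yes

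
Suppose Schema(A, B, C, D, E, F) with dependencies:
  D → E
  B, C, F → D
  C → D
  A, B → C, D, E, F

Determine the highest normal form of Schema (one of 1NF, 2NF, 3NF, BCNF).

Candidate key: {A, B}. Prime attributes: {A, B}.
D → E breaks BCNF: {D}⁺ = {D, E}, so {D} is not a superkey.
Because {E} is non-prime and the left side of D → E is not a superkey, the relation is not in 3NF.
Checking every proper subset of each key, none determines a non-prime attribute — 2NF is satisfied.

2NF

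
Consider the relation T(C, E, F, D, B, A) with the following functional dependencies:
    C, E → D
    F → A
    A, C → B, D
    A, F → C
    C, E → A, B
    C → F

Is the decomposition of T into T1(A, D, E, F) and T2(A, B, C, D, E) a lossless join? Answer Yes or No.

No

T1 ∩ T2 = {A, D, E}; its closure under F is {A, D, E}.
The closure covers neither T1 nor T2 entirely; the join is not lossless.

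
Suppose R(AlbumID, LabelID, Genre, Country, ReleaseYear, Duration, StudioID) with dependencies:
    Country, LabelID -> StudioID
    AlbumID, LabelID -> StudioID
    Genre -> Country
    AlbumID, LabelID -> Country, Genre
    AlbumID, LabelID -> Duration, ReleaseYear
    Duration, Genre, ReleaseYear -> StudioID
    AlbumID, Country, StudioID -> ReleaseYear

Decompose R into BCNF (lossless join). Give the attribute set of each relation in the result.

{AlbumID, Duration, Genre, LabelID, ReleaseYear}; {Country, Genre}; {Country, LabelID, StudioID}

Candidate key of the original relation: {AlbumID, LabelID}.
In {AlbumID, Country, Duration, Genre, LabelID, ReleaseYear, StudioID}, {Country, LabelID} is not a superkey ({Country, LabelID}⁺ restricted to this set is {Country, LabelID, StudioID}), so split on Country, LabelID -> StudioID into {Country, LabelID, StudioID} and {AlbumID, Country, Duration, Genre, LabelID, ReleaseYear}.
{Country, LabelID, StudioID} has no BCNF violation.
In {AlbumID, Country, Duration, Genre, LabelID, ReleaseYear}, {Genre} is not a superkey ({Genre}⁺ restricted to this set is {Country, Genre}), so split on Genre -> Country into {Country, Genre} and {AlbumID, Duration, Genre, LabelID, ReleaseYear}.
{Country, Genre} has no BCNF violation.
{AlbumID, Duration, Genre, LabelID, ReleaseYear} has no BCNF violation.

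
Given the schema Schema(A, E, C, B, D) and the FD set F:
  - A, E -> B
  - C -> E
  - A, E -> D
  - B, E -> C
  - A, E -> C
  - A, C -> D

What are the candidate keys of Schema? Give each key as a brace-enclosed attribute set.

Attributes never on any right-hand side: {A} — every candidate key must contain it.
Closure of {A, C} is {A, B, C, D, E}, the whole schema; {A, C} is a candidate key.
Closure of {A, E} is {A, B, C, D, E}, the whole schema; {A, E} is a candidate key.
Any other superkey properly contains one of these, so there are no further candidate keys.

{A, C}, {A, E}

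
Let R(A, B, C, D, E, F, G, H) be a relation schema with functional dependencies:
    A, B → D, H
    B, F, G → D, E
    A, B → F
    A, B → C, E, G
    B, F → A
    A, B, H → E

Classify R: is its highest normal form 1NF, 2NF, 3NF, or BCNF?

BCNF

Candidate keys: {A, B}, {B, F}. Prime attributes: {A, B, F}.
The left-hand side of every FD is a superkey, so BCNF is satisfied.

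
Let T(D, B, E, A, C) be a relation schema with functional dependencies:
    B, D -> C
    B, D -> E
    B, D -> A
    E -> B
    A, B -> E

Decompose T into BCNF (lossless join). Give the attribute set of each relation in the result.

{A, C, D, E}; {B, E}

Candidate keys of the original relation: {B, D}, {D, E}.
In {A, B, C, D, E}, {E} is not a superkey ({E}⁺ restricted to this set is {B, E}), so split on E -> B into {B, E} and {A, C, D, E}.
{B, E}: every determinant is a superkey — BCNF.
{A, C, D, E}: every determinant is a superkey — BCNF.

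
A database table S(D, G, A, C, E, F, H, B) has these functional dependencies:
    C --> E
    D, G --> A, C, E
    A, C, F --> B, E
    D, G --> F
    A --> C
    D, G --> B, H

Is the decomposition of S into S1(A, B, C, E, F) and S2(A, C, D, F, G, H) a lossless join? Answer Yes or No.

Yes

Common attributes: {A, C, F}; their closure is {A, B, C, E, F}.
S1 is contained in that closure, so S1 ∩ S2 --> S1 holds and the join is lossless.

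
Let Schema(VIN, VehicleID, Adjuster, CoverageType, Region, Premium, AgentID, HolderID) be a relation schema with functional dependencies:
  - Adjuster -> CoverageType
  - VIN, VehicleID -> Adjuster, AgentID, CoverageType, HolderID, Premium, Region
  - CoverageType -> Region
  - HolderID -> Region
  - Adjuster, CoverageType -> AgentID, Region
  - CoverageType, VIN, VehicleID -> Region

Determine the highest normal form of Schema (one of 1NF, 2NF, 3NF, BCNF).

2NF

Candidate key: {VIN, VehicleID}. Prime attributes: {VIN, VehicleID}.
Adjuster -> CoverageType breaks BCNF: {Adjuster}⁺ = {Adjuster, AgentID, CoverageType, Region}, so {Adjuster} is not a superkey.
Adjuster -> CoverageType has non-prime {CoverageType} on the right and a non-superkey on the left, so 3NF fails.
No non-prime attribute depends on a proper subset of any candidate key, so 2NF holds.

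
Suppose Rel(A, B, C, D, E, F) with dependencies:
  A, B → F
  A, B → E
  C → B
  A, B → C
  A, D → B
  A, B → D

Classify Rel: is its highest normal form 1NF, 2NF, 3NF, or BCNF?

3NF

Candidate keys: {A, B}, {A, C}, {A, D}. Prime attributes: {A, B, C, D}.
For C → B we have {C}⁺ = {B, C}; {C} is not a superkey, so BCNF fails.
Its right-hand attributes {B} are all prime, as are those of every other non-superkey FD — the relation is in 3NF.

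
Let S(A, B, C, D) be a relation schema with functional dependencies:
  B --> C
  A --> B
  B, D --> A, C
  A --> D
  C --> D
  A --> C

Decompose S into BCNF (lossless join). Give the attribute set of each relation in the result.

{A, B, C}; {C, D}

Candidate keys of the original relation: {A}, {B}.
In {A, B, C, D}, {C} is not a superkey ({C}⁺ restricted to this set is {C, D}), so split on C --> D into {C, D} and {A, B, C}.
{C, D} is in BCNF.
{A, B, C} is in BCNF.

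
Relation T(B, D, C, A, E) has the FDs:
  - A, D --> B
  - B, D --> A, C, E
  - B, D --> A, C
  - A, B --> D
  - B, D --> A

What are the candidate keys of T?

{A, B} is a candidate key since {A, B}⁺ = {A, B, C, D, E} covers every attribute.
{A, D} is a candidate key since {A, D}⁺ = {A, B, C, D, E} covers every attribute.
{B, D} is a candidate key since {B, D}⁺ = {A, B, C, D, E} covers every attribute.
Any other superkey properly contains one of these, so there are no further candidate keys.

{A, B}, {A, D}, {B, D}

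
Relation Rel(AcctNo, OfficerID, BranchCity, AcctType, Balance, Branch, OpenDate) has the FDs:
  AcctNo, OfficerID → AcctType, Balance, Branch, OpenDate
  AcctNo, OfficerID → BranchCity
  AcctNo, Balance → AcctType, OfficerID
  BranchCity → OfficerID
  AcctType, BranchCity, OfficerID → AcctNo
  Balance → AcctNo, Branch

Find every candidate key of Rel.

Closure of {Balance} is {AcctNo, AcctType, Balance, Branch, BranchCity, OfficerID, OpenDate}, the whole schema; {Balance} is a candidate key.
Closure of {AcctNo, BranchCity} is {AcctNo, AcctType, Balance, Branch, BranchCity, OfficerID, OpenDate}, the whole schema; {AcctNo, BranchCity} is a candidate key.
Closure of {AcctNo, OfficerID} is {AcctNo, AcctType, Balance, Branch, BranchCity, OfficerID, OpenDate}, the whole schema; {AcctNo, OfficerID} is a candidate key.
Closure of {AcctType, BranchCity} is {AcctNo, AcctType, Balance, Branch, BranchCity, OfficerID, OpenDate}, the whole schema; {AcctType, BranchCity} is a candidate key.
Any other superkey properly contains one of these, so there are no further candidate keys.

{AcctNo, BranchCity}, {AcctNo, OfficerID}, {AcctType, BranchCity}, {Balance}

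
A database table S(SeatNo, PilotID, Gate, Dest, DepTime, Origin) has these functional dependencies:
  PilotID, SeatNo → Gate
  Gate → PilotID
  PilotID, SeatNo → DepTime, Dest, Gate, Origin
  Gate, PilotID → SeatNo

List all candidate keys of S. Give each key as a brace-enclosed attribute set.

{Gate}, {PilotID, SeatNo}

{Gate}⁺ = {DepTime, Dest, Gate, Origin, PilotID, SeatNo} — all of the relation — so {Gate} is a candidate key.
{PilotID, SeatNo}⁺ = {DepTime, Dest, Gate, Origin, PilotID, SeatNo} — all of the relation — so {PilotID, SeatNo} is a candidate key.
These are minimal and exhaustive — every other superkey contains one of them.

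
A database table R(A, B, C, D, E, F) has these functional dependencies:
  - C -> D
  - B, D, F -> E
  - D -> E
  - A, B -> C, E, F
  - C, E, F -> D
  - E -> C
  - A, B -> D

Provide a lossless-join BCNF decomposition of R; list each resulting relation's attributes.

{A, B, C, F}; {C, D, E}

Candidate key of the original relation: {A, B}.
In {A, B, C, D, E, F}, {C} is not a superkey ({C}⁺ restricted to this set is {C, D, E}), so split on C -> D, E into {C, D, E} and {A, B, C, F}.
{C, D, E}: every determinant is a superkey — BCNF.
{A, B, C, F}: every determinant is a superkey — BCNF.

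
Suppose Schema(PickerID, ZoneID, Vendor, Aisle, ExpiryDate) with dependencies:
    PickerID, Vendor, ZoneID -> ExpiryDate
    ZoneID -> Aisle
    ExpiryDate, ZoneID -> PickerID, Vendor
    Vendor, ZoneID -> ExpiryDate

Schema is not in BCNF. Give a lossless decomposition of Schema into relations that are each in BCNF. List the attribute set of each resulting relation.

Candidate keys of the original relation: {ExpiryDate, ZoneID}, {Vendor, ZoneID}.
Within {Aisle, ExpiryDate, PickerID, Vendor, ZoneID}: {ZoneID}⁺ ∩ {Aisle, ExpiryDate, PickerID, Vendor, ZoneID} = {Aisle, ZoneID}, not the whole set, so ZoneID -> Aisle violates BCNF; decompose into {Aisle, ZoneID} and {ExpiryDate, PickerID, Vendor, ZoneID}.
{Aisle, ZoneID}: every determinant is a superkey — BCNF.
{ExpiryDate, PickerID, Vendor, ZoneID}: every determinant is a superkey — BCNF.

{Aisle, ZoneID}; {ExpiryDate, PickerID, Vendor, ZoneID}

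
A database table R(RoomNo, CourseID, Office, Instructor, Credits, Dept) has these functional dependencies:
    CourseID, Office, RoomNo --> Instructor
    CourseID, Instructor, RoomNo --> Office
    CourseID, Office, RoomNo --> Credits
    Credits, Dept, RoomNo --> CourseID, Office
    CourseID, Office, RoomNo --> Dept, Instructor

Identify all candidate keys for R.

{CourseID, Instructor, RoomNo}, {CourseID, Office, RoomNo}, {Credits, Dept, RoomNo}

Attributes never on any right-hand side: {RoomNo} — every candidate key must contain it.
{CourseID, Instructor, RoomNo}⁺ = {CourseID, Credits, Dept, Instructor, Office, RoomNo}, which is every attribute, so {CourseID, Instructor, RoomNo} is a candidate key.
{CourseID, Office, RoomNo}⁺ = {CourseID, Credits, Dept, Instructor, Office, RoomNo}, which is every attribute, so {CourseID, Office, RoomNo} is a candidate key.
{Credits, Dept, RoomNo}⁺ = {CourseID, Credits, Dept, Instructor, Office, RoomNo}, which is every attribute, so {Credits, Dept, RoomNo} is a candidate key.
These are minimal and exhaustive — every other superkey contains one of them.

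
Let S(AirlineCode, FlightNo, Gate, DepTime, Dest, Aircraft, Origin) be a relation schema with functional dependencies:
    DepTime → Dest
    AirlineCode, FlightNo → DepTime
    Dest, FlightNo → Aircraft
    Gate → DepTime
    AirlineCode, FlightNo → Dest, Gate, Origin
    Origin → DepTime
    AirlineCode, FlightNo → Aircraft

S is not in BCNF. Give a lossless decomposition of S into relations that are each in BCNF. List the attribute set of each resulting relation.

{Aircraft, FlightNo, Gate}; {AirlineCode, FlightNo, Gate, Origin}; {DepTime, Dest}; {DepTime, Gate}

Candidate key of the original relation: {AirlineCode, FlightNo}.
In {Aircraft, AirlineCode, DepTime, Dest, FlightNo, Gate, Origin}, {DepTime} is not a superkey ({DepTime}⁺ restricted to this set is {DepTime, Dest}), so split on DepTime → Dest into {DepTime, Dest} and {Aircraft, AirlineCode, DepTime, FlightNo, Gate, Origin}.
{DepTime, Dest}: every determinant is a superkey — BCNF.
In {Aircraft, AirlineCode, DepTime, FlightNo, Gate, Origin}, {Gate} is not a superkey ({Gate}⁺ restricted to this set is {DepTime, Gate}), so split on Gate → DepTime into {DepTime, Gate} and {Aircraft, AirlineCode, FlightNo, Gate, Origin}.
{DepTime, Gate}: every determinant is a superkey — BCNF.
In {Aircraft, AirlineCode, FlightNo, Gate, Origin}, {FlightNo, Gate} is not a superkey ({FlightNo, Gate}⁺ restricted to this set is {Aircraft, FlightNo, Gate}), so split on FlightNo, Gate → Aircraft into {Aircraft, FlightNo, Gate} and {AirlineCode, FlightNo, Gate, Origin}.
{Aircraft, FlightNo, Gate}: every determinant is a superkey — BCNF.
{AirlineCode, FlightNo, Gate, Origin}: every determinant is a superkey — BCNF.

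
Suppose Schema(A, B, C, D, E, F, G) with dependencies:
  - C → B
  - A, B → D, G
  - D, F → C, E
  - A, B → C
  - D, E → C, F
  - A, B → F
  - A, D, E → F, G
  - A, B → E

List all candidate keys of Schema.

{A} never appears on the right of any FD, so every key must include it.
{A, B}⁺ = {A, B, C, D, E, F, G} — all of the relation — so {A, B} is a candidate key.
{A, C}⁺ = {A, B, C, D, E, F, G} — all of the relation — so {A, C} is a candidate key.
{A, D, E}⁺ = {A, B, C, D, E, F, G} — all of the relation — so {A, D, E} is a candidate key.
{A, D, F}⁺ = {A, B, C, D, E, F, G} — all of the relation — so {A, D, F} is a candidate key.
Any other superkey properly contains one of these, so there are no further candidate keys.

{A, B}, {A, C}, {A, D, E}, {A, D, F}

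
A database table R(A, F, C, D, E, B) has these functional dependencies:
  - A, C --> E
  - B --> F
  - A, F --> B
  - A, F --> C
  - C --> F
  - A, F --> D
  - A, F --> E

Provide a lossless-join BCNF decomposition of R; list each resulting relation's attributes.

{A, B, C, D, E}; {B, F}

Candidate keys of the original relation: {A, B}, {A, C}, {A, F}.
{A, B, C, D, E, F}: {B} determines {B, F} here but is not a superkey — split on B --> F, giving {B, F} and {A, B, C, D, E}.
{B, F} is in BCNF.
{A, B, C, D, E} is in BCNF.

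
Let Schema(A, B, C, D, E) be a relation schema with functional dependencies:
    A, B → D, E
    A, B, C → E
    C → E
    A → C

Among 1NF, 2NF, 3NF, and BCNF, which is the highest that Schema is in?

1NF

Candidate key: {A, B}. Prime attributes: {A, B}.
For C → E we have {C}⁺ = {C, E}; {C} is not a superkey, so BCNF fails.
C → E has non-prime {E} on the right and a non-superkey on the left, so 3NF fails.
Since {A} ⊂ {A, B} and {A}⁺ ⊇ {C, E} with {C, E} non-prime, there is a partial dependency; 2NF fails.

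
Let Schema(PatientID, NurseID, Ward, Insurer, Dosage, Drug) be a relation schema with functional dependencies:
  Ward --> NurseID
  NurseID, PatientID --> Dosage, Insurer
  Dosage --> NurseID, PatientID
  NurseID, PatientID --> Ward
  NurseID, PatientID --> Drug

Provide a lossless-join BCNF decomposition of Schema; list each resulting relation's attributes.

Candidate keys of the original relation: {Dosage}, {NurseID, PatientID}, {PatientID, Ward}.
In {Dosage, Drug, Insurer, NurseID, PatientID, Ward}, {Ward} is not a superkey ({Ward}⁺ restricted to this set is {NurseID, Ward}), so split on Ward --> NurseID into {NurseID, Ward} and {Dosage, Drug, Insurer, PatientID, Ward}.
{NurseID, Ward} has no BCNF violation.
{Dosage, Drug, Insurer, PatientID, Ward} has no BCNF violation.

{Dosage, Drug, Insurer, PatientID, Ward}; {NurseID, Ward}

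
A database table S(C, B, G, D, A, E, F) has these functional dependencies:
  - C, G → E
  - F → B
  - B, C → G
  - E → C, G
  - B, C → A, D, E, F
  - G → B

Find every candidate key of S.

{B, C}, {C, F}, {C, G}, {E}

Closure of {E} is {A, B, C, D, E, F, G}, the whole schema; {E} is a candidate key.
Closure of {B, C} is {A, B, C, D, E, F, G}, the whole schema; {B, C} is a candidate key.
Closure of {C, F} is {A, B, C, D, E, F, G}, the whole schema; {C, F} is a candidate key.
Closure of {C, G} is {A, B, C, D, E, F, G}, the whole schema; {C, G} is a candidate key.
Any other superkey properly contains one of these, so there are no further candidate keys.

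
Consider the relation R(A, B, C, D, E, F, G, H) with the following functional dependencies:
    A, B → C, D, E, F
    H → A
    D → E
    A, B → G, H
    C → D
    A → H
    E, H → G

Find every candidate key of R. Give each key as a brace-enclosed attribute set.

{A, B}, {B, H}

{B} never appears on the right of any FD, so every key must include it.
{A, B} is a candidate key since {A, B}⁺ = {A, B, C, D, E, F, G, H} covers every attribute.
{B, H} is a candidate key since {B, H}⁺ = {A, B, C, D, E, F, G, H} covers every attribute.
These are minimal and exhaustive — every other superkey contains one of them.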